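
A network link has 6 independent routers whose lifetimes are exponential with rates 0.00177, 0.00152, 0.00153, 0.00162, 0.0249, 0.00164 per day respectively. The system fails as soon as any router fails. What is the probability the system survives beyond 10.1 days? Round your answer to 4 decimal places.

The time to first failure is exponential with rate Σλ = 0.00177 + 0.00152 + 0.00153 + 0.00162 + 0.0249 + 0.00164 = 0.03298.
P(min > 10.1) = e^(−0.03298·10.1) = e^(−0.3331) ≈ 0.7167.

0.7167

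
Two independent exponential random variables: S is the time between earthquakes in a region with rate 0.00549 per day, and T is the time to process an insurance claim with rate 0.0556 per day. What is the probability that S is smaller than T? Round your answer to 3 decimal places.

λ_1 = 0.00549, λ_2 = 0.0556.
For independent exponentials, P(S < T) = λ_1/(λ_1+λ_2) = 0.00549/0.06109 ≈ 0.090.

0.090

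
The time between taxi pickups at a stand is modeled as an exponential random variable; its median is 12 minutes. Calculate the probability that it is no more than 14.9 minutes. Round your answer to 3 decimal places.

0.577

For an exponential, median = ln(2)/λ, so λ = ln 2 / 12 = 0.0577623 per minute.
P(X ≤ 14.9) = 1 − e^(−λ·14.9) = 1 − e^(−0.86066) ≈ 0.577.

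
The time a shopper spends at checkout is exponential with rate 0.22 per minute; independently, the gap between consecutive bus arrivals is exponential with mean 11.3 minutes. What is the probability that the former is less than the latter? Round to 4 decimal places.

λ_1 = 0.22, λ_2 = 1/11.3 = 0.0884956.
For independent exponentials, P(the former < the latter) = λ_1/(λ_1+λ_2) = 0.22/0.308496 ≈ 0.7131.

0.7131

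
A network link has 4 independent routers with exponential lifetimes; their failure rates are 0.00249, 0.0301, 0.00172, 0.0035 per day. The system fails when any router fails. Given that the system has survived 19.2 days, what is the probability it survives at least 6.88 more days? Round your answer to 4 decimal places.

Time to first failure ~ Exp(Σλ) with Σλ = 0.03781.
By memorylessness, P(T > 19.2+6.88 | T > 19.2) = P(T > 6.88) = e^(−0.03781·6.88) ≈ 0.7709.

0.7709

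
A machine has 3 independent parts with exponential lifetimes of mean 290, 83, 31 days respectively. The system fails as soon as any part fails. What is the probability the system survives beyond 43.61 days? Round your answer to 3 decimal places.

0.125

The first failure time is exponential with rate Σλ_i = 1/290 + 1/83 + 1/31 = 0.0477545 per day.
P(min > 43.61) = e^(−0.0477545·43.61) = e^(−2.0826) ≈ 0.125.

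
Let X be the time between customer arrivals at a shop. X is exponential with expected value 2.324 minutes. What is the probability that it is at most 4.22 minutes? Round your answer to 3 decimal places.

0.837

The rate is λ = 1/2.324 = 0.430293 per minute.
P(X ≤ 4.22) = 1 − e^(−λ·4.22) = 1 − e^(−1.8158) ≈ 0.837.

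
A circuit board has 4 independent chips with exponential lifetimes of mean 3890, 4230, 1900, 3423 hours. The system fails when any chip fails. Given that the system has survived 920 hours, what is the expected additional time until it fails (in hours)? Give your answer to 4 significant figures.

First-failure rate Σλ = 1/3890 + 1/4230 + 1/1900 + 1/3423 = 0.00131193.
By memorylessness the expected residual is 1/Σλ = 762.234 hours, regardless of the 920 already elapsed.

762.2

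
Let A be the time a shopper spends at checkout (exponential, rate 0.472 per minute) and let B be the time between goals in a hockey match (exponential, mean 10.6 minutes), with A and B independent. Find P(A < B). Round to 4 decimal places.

λ_1 = 0.472, λ_2 = 1/10.6 = 0.0943396.
For independent exponentials, P(A < B) = λ_1/(λ_1+λ_2) = 0.472/0.56634 ≈ 0.8334.

0.8334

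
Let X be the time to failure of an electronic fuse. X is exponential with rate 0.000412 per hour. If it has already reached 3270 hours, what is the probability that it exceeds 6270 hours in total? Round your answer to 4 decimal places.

By the memoryless property, P(X > 3270+3000 | X > 3270) = P(X > 3000).
P(X > 3000) = e^(−1.236) ≈ 0.2905.

0.2905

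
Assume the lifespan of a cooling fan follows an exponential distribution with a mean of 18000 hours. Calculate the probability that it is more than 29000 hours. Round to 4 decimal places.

The rate is λ = 1/18000 = 0.0000555556 per hour.
P(X > 29000) = e^(−λ·29000) = e^(−1.6111) ≈ 0.1997.

0.1997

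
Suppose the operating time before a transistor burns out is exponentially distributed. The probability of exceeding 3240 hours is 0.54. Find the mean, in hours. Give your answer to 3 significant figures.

e^(−λ·3240) = 0.54 ⇒ λ = −ln(0.54)/3240 = 0.000190181.
Mean = 1/λ = 5258.15 hours.

5260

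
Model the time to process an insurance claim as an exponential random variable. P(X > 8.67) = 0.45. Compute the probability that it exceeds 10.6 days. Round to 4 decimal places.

e^(−λ·8.67) = 0.45 ⇒ λ = −ln(0.45)/8.67 = 0.0921001.
P(X > 10.6) = e^(−0.0921001·10.6) = e^(−0.97626) ≈ 0.3767.

0.3767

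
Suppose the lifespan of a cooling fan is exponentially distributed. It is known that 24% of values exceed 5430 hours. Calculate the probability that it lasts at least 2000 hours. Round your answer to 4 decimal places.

0.5912

e^(−λ·5430) = 0.24 ⇒ λ = −ln(0.24)/5430 = 0.000262821.
P(X > 2000) = e^(−0.000262821·2000) = e^(−0.52564) ≈ 0.5912.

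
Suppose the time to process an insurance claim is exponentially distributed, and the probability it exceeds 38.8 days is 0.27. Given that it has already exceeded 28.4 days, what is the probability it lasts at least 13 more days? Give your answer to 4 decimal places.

0.6449

From e^(−λ·38.8) = 0.27, λ = −ln(0.27)/38.8 = 0.0337457.
Memoryless: P(X > 28.4+13 | X > 28.4) = P(X > 13) = e^(−0.0337457·13) ≈ 0.6449.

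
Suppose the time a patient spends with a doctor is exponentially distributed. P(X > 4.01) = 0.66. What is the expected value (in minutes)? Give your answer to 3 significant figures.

e^(−λ·4.01) = 0.66 ⇒ λ = −ln(0.66)/4.01 = 0.10362.
Mean = 1/λ = 9.65066 minutes.

9.65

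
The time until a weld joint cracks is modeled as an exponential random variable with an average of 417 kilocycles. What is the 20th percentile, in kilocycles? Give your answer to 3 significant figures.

93.1

The rate is λ = 1/417 = 0.00239808 per kilocycle.
Set 1 − e^(−λt) = 0.2, so t = −ln(0.8)/λ = 0.22314/0.00239808 ≈ 93.0509 kilocycles.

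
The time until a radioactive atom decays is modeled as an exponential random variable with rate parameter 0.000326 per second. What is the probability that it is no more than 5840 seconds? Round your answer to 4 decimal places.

0.8510

P(X ≤ 5840) = 1 − e^(−λ·5840) = 1 − e^(−1.9038) ≈ 0.8510.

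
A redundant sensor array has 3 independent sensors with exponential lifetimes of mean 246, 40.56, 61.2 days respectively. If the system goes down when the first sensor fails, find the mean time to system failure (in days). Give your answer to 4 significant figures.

The first failure time is exponential with rate Σλ_i = 1/246 + 1/40.56 + 1/61.2 = 0.0450597 per day.
E[min] = 1/Σλ = 1/0.0450597 = 22.1928 days.

22.19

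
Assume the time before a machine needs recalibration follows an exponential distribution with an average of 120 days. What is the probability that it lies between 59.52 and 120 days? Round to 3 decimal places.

0.241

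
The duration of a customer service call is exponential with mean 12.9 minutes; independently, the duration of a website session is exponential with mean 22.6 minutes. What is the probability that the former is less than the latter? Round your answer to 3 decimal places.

λ_1 = 1/12.9 = 0.0775194, λ_2 = 1/22.6 = 0.0442478.
For independent exponentials, P(the former < the latter) = λ_1/(λ_1+λ_2) = 0.0775194/0.121767 ≈ 0.637.

0.637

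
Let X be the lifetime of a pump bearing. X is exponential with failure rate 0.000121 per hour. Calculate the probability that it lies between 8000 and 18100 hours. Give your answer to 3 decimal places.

P(8000 < X < 18100) = e^(−λ·8000) − e^(−λ·18100) = 0.37984 − 0.11191 ≈ 0.268.

0.268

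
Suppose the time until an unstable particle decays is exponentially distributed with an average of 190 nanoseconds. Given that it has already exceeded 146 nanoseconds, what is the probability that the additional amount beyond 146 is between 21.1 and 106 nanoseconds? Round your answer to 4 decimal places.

0.3225

The rate is λ = 1/190 = 0.00526316 per nanosecond.
Memoryless: the residual past 146 is again Exp(λ).
P(21.1 < residual < 106) = e^(−λ·21.1) − e^(−λ·106) = 0.89489 − 0.57241 ≈ 0.3225.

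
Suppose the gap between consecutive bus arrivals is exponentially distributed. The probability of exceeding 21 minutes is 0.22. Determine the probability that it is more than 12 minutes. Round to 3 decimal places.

e^(−λ·21) = 0.22 ⇒ λ = −ln(0.22)/21 = 0.0721013.
P(X > 12) = e^(−0.0721013·12) = e^(−0.86522) ≈ 0.421.

0.421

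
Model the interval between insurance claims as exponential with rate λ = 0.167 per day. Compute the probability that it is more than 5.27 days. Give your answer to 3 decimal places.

0.415

P(X > 5.27) = e^(−λ·5.27) = e^(−0.88009) ≈ 0.415.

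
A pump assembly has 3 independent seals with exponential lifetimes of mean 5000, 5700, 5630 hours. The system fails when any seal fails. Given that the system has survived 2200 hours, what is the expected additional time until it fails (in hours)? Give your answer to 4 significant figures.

1808

First-failure rate Σλ = 1/5000 + 1/5700 + 1/5630 = 0.000553058.
By memorylessness the expected residual is 1/Σλ = 1808.13 hours, regardless of the 2200 already elapsed.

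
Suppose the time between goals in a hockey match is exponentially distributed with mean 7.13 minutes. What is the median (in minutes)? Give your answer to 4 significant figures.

The rate is λ = 1/7.13 = 0.140252 per minute.
Set 1 − e^(−λt) = 0.5, so t = −ln(0.5)/λ = 0.69315/0.140252 ≈ 4.94214 minutes.

4.942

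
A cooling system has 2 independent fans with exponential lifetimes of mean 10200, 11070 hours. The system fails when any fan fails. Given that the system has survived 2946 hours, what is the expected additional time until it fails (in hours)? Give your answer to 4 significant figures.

5309

First-failure rate Σλ = 1/10200 + 1/11070 = 0.000188373.
By memorylessness the expected residual is 1/Σλ = 5308.6 hours, regardless of the 2946 already elapsed.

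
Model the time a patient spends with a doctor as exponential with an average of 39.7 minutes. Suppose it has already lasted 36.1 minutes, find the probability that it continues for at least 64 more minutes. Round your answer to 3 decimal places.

The rate is λ = 1/39.7 = 0.0251889 per minute.
By the memoryless property, P(X > 36.1+64 | X > 36.1) = P(X > 64).
P(X > 64) = e^(−1.6121) ≈ 0.199.

0.199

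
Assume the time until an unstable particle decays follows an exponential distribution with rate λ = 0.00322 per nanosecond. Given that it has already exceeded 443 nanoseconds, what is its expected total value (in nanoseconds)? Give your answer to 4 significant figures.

753.6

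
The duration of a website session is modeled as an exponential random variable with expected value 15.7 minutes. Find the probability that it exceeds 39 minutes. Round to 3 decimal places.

The rate is λ = 1/15.7 = 0.0636943 per minute.
P(X > 39) = e^(−λ·39) = e^(−2.4841) ≈ 0.083.

0.083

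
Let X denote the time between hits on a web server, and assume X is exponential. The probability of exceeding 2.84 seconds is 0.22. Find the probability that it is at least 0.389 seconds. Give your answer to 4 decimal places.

0.8127

e^(−λ·2.84) = 0.22 ⇒ λ = −ln(0.22)/2.84 = 0.533144.
P(X > 0.389) = e^(−0.533144·0.389) = e^(−0.20739) ≈ 0.8127.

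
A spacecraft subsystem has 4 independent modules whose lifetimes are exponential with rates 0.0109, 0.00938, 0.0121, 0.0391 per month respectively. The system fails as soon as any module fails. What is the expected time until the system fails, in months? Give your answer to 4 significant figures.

13.99

The time to first failure is exponential with rate Σλ = 0.0109 + 0.00938 + 0.0121 + 0.0391 = 0.07148.
E[min] = 1/Σλ = 1/0.07148 = 13.9899 months.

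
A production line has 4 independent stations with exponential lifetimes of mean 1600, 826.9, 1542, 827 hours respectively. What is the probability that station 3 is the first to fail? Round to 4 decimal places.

Rates: λ_i = 1/mean_i → 0.000625, 0.00120934, 0.000648508, 0.00120919; Σλ = 0.00369203.
P(station 3 first) = λ_3/Σλ = 0.000648508/0.00369203 ≈ 0.1757.

0.1757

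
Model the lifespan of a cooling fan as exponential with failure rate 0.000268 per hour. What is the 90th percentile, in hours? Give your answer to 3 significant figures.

Set 1 − e^(−λt) = 0.9, so t = −ln(0.1)/λ = 2.3026/0.000268 ≈ 8591.74 hours.

8590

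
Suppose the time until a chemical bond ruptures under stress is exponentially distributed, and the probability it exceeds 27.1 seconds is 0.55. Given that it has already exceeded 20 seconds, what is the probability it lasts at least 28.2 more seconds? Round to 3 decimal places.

0.537

From e^(−λ·27.1) = 0.55, λ = −ln(0.55)/27.1 = 0.0220604.
Memoryless: P(X > 20+28.2 | X > 20) = P(X > 28.2) = e^(−0.0220604·28.2) ≈ 0.537.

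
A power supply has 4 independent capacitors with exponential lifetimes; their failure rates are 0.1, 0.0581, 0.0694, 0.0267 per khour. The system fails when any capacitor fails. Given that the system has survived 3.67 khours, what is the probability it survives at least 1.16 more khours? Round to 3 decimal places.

Time to first failure ~ Exp(Σλ) with Σλ = 0.2542.
By memorylessness, P(T > 3.67+1.16 | T > 3.67) = P(T > 1.16) = e^(−0.2542·1.16) ≈ 0.745.

0.745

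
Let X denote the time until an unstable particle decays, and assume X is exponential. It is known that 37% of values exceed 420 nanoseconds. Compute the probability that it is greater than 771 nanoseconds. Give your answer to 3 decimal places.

0.161

e^(−λ·420) = 0.37 ⇒ λ = −ln(0.37)/420 = 0.00236727.
P(X > 771) = e^(−0.00236727·771) = e^(−1.8252) ≈ 0.161.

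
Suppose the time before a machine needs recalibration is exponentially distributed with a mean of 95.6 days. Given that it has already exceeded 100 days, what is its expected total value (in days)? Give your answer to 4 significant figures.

The rate is λ = 1/95.6 = 0.0104603 per day.
By memorylessness, E[X | X > 100] = 100 + 1/λ = 100 + 95.6 = 195.6 days.

195.6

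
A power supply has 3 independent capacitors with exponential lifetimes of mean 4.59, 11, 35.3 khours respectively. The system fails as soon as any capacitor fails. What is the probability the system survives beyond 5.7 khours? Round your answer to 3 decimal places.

The first failure time is exponential with rate Σλ_i = 1/4.59 + 1/11 + 1/35.3 = 0.337103 per khour.
P(min > 5.7) = e^(−0.337103·5.7) = e^(−1.9215) ≈ 0.146.

0.146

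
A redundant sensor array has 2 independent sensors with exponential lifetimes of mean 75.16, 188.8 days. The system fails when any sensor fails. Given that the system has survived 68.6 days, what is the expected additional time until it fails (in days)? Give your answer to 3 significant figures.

First-failure rate Σλ = 1/75.16 + 1/188.8 = 0.0186016.
By memorylessness the expected residual is 1/Σλ = 53.7589 days, regardless of the 68.6 already elapsed.

53.8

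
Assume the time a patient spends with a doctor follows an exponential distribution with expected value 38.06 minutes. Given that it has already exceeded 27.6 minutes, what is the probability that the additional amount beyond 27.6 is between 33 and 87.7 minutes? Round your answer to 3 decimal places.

The rate is λ = 1/38.06 = 0.0262743 per minute.
Memoryless: the residual past 27.6 is again Exp(λ).
P(33 < residual < 87.7) = e^(−λ·33) − e^(−λ·87.7) = 0.42019 − 0.09983 ≈ 0.320.

0.320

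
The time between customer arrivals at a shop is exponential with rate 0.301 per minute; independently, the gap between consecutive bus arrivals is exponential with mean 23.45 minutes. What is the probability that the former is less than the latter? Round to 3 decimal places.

λ_1 = 0.301, λ_2 = 1/23.45 = 0.0426439.
For independent exponentials, P(the former < the latter) = λ_1/(λ_1+λ_2) = 0.301/0.343644 ≈ 0.876.

0.876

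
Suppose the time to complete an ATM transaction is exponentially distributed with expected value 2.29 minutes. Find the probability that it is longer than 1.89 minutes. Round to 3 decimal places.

0.438

The rate is λ = 1/2.29 = 0.436681 per minute.
P(X > 1.89) = e^(−λ·1.89) = e^(−0.82533) ≈ 0.438.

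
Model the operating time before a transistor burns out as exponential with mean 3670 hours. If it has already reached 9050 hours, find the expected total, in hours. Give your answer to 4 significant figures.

The rate is λ = 1/3670 = 0.00027248 per hour.
By memorylessness, E[X | X > 9050] = 9050 + 1/λ = 9050 + 3670 = 12720 hours.

12720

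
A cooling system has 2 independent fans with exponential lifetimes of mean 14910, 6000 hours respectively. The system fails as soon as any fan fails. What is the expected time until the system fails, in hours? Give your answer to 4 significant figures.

4278

The first failure time is exponential with rate Σλ_i = 1/14910 + 1/6000 = 0.000233736 per hour.
E[min] = 1/Σλ = 1/0.000233736 = 4278.34 hours.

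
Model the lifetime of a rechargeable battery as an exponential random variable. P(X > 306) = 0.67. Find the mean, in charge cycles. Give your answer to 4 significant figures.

764.1

e^(−λ·306) = 0.67 ⇒ λ = −ln(0.67)/306 = 0.00130875.
Mean = 1/λ = 764.088 charge cycles.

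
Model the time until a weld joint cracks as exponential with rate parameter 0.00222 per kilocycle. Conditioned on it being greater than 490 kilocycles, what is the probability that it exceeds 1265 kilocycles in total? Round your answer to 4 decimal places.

P(X > s+t | X > s) = e^(−λ(s+t))/e^(−λs) = e^(−λt), independent of s = 490.
P(X > 775) = e^(−1.7205) ≈ 0.1790.

0.1790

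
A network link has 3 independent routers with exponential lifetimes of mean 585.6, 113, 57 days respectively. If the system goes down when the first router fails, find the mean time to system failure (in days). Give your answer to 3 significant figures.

35.6

The first failure time is exponential with rate Σλ_i = 1/585.6 + 1/113 + 1/57 = 0.0281011 per day.
E[min] = 1/Σλ = 1/0.0281011 = 35.5858 days.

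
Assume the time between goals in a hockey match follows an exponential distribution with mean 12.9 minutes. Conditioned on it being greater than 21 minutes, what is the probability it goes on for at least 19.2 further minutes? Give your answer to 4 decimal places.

The rate is λ = 1/12.9 = 0.0775194 per minute.
By the memoryless property, P(X > 21+19.2 | X > 21) = P(X > 19.2).
P(X > 19.2) = e^(−1.4884) ≈ 0.2257.

0.2257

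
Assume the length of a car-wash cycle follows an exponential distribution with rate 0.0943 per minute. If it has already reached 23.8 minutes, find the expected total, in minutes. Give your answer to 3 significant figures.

By memorylessness, E[X | X > 23.8] = 23.8 + 1/λ = 23.8 + 10.6045 = 34.4045 minutes.

34.4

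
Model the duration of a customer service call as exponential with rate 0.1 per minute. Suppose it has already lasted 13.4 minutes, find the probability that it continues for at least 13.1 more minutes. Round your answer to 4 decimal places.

0.2698

P(X > s+t | X > s) = e^(−λ(s+t))/e^(−λs) = e^(−λt), independent of s = 13.4.
P(X > 13.1) = e^(−1.31) ≈ 0.2698.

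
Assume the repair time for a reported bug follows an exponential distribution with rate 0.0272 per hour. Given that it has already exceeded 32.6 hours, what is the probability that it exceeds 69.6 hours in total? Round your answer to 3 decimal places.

0.366

P(X > s+t | X > s) = e^(−λ(s+t))/e^(−λs) = e^(−λt), independent of s = 32.6.
P(X > 37) = e^(−1.0064) ≈ 0.366.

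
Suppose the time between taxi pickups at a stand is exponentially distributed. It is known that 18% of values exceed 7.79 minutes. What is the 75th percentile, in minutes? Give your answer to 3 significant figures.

6.30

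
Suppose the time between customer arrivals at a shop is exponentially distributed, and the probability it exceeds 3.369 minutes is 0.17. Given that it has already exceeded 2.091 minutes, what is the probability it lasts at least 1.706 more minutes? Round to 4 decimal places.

0.4077

From e^(−λ·3.369) = 0.17, λ = −ln(0.17)/3.369 = 0.525959.
Memoryless: P(X > 2.091+1.706 | X > 2.091) = P(X > 1.706) = e^(−0.525959·1.706) ≈ 0.4077.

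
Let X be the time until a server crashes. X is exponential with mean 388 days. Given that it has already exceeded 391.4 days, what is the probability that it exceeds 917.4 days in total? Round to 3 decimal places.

The rate is λ = 1/388 = 0.00257732 per day.
By the memoryless property, P(X > 391.4+526 | X > 391.4) = P(X > 526).
P(X > 526) = e^(−1.3557) ≈ 0.258.

0.258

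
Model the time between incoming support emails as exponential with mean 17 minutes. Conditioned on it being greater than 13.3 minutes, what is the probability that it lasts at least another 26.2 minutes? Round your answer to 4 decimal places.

0.2141

The rate is λ = 1/17 = 0.0588235 per minute.
P(X > s+t | X > s) = e^(−λ(s+t))/e^(−λs) = e^(−λt), independent of s = 13.3.
P(X > 26.2) = e^(−1.5412) ≈ 0.2141.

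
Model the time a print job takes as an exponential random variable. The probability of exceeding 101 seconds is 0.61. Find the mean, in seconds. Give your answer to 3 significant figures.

204

e^(−λ·101) = 0.61 ⇒ λ = −ln(0.61)/101 = 0.00489402.
Mean = 1/λ = 204.331 seconds.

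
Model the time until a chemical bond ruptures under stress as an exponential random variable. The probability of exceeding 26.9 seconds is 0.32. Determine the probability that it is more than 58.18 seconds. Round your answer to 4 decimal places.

e^(−λ·26.9) = 0.32 ⇒ λ = −ln(0.32)/26.9 = 0.0423582.
P(X > 58.18) = e^(−0.0423582·58.18) = e^(−2.4644) ≈ 0.0851.

0.0851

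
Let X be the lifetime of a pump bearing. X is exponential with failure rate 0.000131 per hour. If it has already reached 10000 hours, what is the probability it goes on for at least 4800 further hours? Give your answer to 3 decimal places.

The exponential is memoryless, so the remaining time is again Exp(λ): the condition X > 10000 is irrelevant.
P(X > 4800) = e^(−0.6288) ≈ 0.533.

0.533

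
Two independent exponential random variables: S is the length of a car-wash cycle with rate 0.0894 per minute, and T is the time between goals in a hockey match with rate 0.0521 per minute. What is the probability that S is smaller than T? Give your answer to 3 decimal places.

0.632

λ_1 = 0.0894, λ_2 = 0.0521.
For independent exponentials, P(S < T) = λ_1/(λ_1+λ_2) = 0.0894/0.1415 ≈ 0.632.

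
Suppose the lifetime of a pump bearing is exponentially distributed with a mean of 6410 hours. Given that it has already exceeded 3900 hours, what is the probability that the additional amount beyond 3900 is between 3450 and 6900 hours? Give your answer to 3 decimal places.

0.243

The rate is λ = 1/6410 = 0.000156006 per hour.
Memoryless: the residual past 3900 is again Exp(λ).
P(3450 < residual < 6900) = e^(−λ·3450) − e^(−λ·6900) = 0.58379 − 0.34081 ≈ 0.243.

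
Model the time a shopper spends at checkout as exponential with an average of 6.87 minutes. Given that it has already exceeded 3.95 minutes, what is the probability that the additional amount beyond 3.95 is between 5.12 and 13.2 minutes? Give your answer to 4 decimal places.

0.3282

The rate is λ = 1/6.87 = 0.14556 per minute.
Memoryless: the residual past 3.95 is again Exp(λ).
P(5.12 < residual < 13.2) = e^(−λ·5.12) − e^(−λ·13.2) = 0.47461 − 0.14640 ≈ 0.3282.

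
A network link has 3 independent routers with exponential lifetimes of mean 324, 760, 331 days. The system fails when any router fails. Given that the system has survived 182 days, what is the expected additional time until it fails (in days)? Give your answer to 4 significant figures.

134.7

First-failure rate Σλ = 1/324 + 1/760 + 1/331 = 0.00742336.
By memorylessness the expected residual is 1/Σλ = 134.71 days, regardless of the 182 already elapsed.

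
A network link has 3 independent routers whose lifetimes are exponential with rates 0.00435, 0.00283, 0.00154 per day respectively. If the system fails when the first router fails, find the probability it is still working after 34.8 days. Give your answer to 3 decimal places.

The time to first failure is exponential with rate Σλ = 0.00435 + 0.00283 + 0.00154 = 0.00872.
P(min > 34.8) = e^(−0.00872·34.8) = e^(−0.30346) ≈ 0.738.

0.738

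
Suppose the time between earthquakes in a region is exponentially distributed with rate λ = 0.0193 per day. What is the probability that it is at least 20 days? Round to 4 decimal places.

P(X > 20) = e^(−λ·20) = e^(−0.386) ≈ 0.6798.

0.6798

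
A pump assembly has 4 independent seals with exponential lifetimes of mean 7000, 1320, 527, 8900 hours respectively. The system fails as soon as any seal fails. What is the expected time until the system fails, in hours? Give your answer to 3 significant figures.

The first failure time is exponential with rate Σλ_i = 1/7000 + 1/1320 + 1/527 + 1/8900 = 0.00291033 per hour.
E[min] = 1/Σλ = 1/0.00291033 = 343.604 hours.

344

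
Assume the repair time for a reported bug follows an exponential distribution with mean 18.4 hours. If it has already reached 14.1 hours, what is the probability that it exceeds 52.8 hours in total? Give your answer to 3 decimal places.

The rate is λ = 1/18.4 = 0.0543478 per hour.
P(X > s+t | X > s) = e^(−λ(s+t))/e^(−λs) = e^(−λt), independent of s = 14.1.
P(X > 38.7) = e^(−2.1033) ≈ 0.122.

0.122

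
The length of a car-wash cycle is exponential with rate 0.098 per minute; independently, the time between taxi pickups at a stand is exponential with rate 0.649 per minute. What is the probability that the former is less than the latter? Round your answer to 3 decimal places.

λ_1 = 0.098, λ_2 = 0.649.
For independent exponentials, P(the former < the latter) = λ_1/(λ_1+λ_2) = 0.098/0.747 ≈ 0.131.

0.131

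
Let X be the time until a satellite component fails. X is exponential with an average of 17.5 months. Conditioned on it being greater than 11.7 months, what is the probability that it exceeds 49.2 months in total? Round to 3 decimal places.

0.117

The rate is λ = 1/17.5 = 0.0571429 per month.
The exponential is memoryless, so the remaining time is again Exp(λ): the condition X > 11.7 is irrelevant.
P(X > 37.5) = e^(−2.1429) ≈ 0.117.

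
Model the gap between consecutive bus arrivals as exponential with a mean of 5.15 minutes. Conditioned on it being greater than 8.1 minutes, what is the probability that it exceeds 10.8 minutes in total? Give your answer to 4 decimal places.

0.5920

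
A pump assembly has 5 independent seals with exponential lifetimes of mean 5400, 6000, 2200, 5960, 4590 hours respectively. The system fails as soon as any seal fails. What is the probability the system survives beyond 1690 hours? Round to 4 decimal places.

The first failure time is exponential with rate Σλ_i = 1/5400 + 1/6000 + 1/2200 + 1/5960 + 1/4590 = 0.00119205 per hour.
P(min > 1690) = e^(−0.00119205·1690) = e^(−2.0146) ≈ 0.1334.

0.1334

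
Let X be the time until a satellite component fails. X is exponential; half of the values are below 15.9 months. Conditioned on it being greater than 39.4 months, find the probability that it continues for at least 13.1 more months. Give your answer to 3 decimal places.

For an exponential, median = ln(2)/λ, so λ = ln 2 / 15.9 = 0.0435942 per month.
The exponential is memoryless, so the remaining time is again Exp(λ): the condition X > 39.4 is irrelevant.
P(X > 13.1) = e^(−0.57108) ≈ 0.565.

0.565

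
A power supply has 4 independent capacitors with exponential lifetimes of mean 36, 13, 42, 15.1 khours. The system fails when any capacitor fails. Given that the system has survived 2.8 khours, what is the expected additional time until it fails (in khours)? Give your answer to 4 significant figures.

5.135

First-failure rate Σλ = 1/36 + 1/13 + 1/42 + 1/15.1 = 0.194736.
By memorylessness the expected residual is 1/Σλ = 5.13517 khours, regardless of the 2.8 already elapsed.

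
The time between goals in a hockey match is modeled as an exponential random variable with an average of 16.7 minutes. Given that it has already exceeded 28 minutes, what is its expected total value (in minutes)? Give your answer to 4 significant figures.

The rate is λ = 1/16.7 = 0.0598802 per minute.
By memorylessness, E[X | X > 28] = 28 + 1/λ = 28 + 16.7 = 44.7 minutes.

44.70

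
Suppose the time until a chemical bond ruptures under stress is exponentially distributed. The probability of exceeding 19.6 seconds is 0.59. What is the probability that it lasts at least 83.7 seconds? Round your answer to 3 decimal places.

e^(−λ·19.6) = 0.59 ⇒ λ = −ln(0.59)/19.6 = 0.02692.
P(X > 83.7) = e^(−0.02692·83.7) = e^(−2.2532) ≈ 0.105.

0.105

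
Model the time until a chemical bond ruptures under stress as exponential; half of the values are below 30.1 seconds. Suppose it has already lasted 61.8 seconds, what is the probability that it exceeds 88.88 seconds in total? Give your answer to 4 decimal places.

For an exponential, median = ln(2)/λ, so λ = ln 2 / 30.1 = 0.0230281 per second.
By the memoryless property, P(X > 61.8+27.08 | X > 61.8) = P(X > 27.08).
P(X > 27.08) = e^(−0.6236) ≈ 0.5360.

0.5360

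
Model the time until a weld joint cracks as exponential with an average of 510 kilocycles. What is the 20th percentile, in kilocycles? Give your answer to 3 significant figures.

The rate is λ = 1/510 = 0.00196078 per kilocycle.
Set 1 − e^(−λt) = 0.2, so t = −ln(0.8)/λ = 0.22314/0.00196078 ≈ 113.803 kilocycles.

114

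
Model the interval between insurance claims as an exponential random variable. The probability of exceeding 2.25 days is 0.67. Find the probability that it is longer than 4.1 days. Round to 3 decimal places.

0.482

e^(−λ·2.25) = 0.67 ⇒ λ = −ln(0.67)/2.25 = 0.17799.
P(X > 4.1) = e^(−0.17799·4.1) = e^(−0.72976) ≈ 0.482.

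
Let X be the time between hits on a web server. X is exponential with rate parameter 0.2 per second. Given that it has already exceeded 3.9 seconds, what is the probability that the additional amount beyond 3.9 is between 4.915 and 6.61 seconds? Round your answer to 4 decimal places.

Memoryless: the residual past 3.9 is again Exp(λ).
P(4.915 < residual < 6.61) = e^(−λ·4.915) − e^(−λ·6.61) = 0.37419 − 0.26660 ≈ 0.1076.

0.1076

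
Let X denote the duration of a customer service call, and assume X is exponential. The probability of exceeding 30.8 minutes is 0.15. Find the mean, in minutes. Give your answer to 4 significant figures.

16.24

e^(−λ·30.8) = 0.15 ⇒ λ = −ln(0.15)/30.8 = 0.0615948.
Mean = 1/λ = 16.2351 minutes.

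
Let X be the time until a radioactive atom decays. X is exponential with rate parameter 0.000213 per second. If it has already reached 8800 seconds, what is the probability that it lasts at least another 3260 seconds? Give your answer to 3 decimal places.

0.499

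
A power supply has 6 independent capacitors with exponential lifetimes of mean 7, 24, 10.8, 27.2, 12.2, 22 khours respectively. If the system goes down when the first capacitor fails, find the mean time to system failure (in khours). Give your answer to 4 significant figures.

The first failure time is exponential with rate Σλ_i = 1/7 + 1/24 + 1/10.8 + 1/27.2 + 1/12.2 + 1/22 = 0.441303 per khour.
E[min] = 1/Σλ = 1/0.441303 = 2.26602 khours.

2.266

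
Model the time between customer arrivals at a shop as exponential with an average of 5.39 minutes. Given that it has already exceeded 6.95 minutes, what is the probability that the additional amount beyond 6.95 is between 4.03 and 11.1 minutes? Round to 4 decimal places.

The rate is λ = 1/5.39 = 0.185529 per minute.
Memoryless: the residual past 6.95 is again Exp(λ).
P(4.03 < residual < 11.1) = e^(−λ·4.03) − e^(−λ·11.1) = 0.47346 − 0.12753 ≈ 0.3459.

0.3459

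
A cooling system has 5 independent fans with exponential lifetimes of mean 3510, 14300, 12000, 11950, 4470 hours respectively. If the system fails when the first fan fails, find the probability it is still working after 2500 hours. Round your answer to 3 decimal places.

The first failure time is exponential with rate Σλ_i = 1/3510 + 1/14300 + 1/12000 + 1/11950 + 1/4470 = 0.000745559 per hour.
P(min > 2500) = e^(−0.000745559·2500) = e^(−1.8639) ≈ 0.155.

0.155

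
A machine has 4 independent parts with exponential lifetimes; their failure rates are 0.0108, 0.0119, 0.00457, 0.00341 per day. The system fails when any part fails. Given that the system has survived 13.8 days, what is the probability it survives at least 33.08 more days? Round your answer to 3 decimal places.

0.362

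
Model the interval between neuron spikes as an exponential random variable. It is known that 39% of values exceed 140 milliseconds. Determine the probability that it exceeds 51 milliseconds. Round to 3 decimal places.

e^(−λ·140) = 0.39 ⇒ λ = −ln(0.39)/140 = 0.00672578.
P(X > 51) = e^(−0.00672578·51) = e^(−0.34301) ≈ 0.710.

0.710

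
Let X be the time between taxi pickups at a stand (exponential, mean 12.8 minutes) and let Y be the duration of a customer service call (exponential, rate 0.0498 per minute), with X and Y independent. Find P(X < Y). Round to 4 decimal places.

0.6107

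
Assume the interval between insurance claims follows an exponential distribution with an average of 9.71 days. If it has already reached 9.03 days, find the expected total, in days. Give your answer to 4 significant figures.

18.74

The rate is λ = 1/9.71 = 0.102987 per day.
By memorylessness, E[X | X > 9.03] = 9.03 + 1/λ = 9.03 + 9.71 = 18.74 days.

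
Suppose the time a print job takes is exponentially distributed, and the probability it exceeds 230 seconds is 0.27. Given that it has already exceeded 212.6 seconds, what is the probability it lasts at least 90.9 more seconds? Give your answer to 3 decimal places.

0.596

From e^(−λ·230) = 0.27, λ = −ln(0.27)/230 = 0.00569275.
Memoryless: P(X > 212.6+90.9 | X > 212.6) = P(X > 90.9) = e^(−0.00569275·90.9) ≈ 0.596.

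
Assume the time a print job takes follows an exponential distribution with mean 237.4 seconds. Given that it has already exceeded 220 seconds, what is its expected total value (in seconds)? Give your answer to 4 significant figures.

The rate is λ = 1/237.4 = 0.0042123 per second.
By memorylessness, E[X | X > 220] = 220 + 1/λ = 220 + 237.4 = 457.4 seconds.

457.4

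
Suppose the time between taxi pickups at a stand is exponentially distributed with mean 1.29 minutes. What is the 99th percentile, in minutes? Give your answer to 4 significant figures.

The rate is λ = 1/1.29 = 0.775194 per minute.
Set 1 − e^(−λt) = 0.99, so t = −ln(0.01)/λ = 4.6052/0.775194 ≈ 5.94067 minutes.

5.941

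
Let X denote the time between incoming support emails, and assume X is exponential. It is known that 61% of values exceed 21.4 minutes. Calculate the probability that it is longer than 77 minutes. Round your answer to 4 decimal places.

0.1689

e^(−λ·21.4) = 0.61 ⇒ λ = −ln(0.61)/21.4 = 0.023098.
P(X > 77) = e^(−0.023098·77) = e^(−1.7785) ≈ 0.1689.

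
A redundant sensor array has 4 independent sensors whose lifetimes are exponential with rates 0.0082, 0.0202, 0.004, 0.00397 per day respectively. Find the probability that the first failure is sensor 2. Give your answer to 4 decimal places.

0.5554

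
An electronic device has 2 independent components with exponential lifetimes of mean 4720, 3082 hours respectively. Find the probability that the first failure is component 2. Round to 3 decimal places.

0.605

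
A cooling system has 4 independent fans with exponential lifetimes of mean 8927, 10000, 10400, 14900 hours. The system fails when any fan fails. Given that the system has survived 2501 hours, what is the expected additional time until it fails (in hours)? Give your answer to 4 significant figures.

2665

First-failure rate Σλ = 1/8927 + 1/10000 + 1/10400 + 1/14900 = 0.000375288.
By memorylessness the expected residual is 1/Σλ = 2664.62 hours, regardless of the 2501 already elapsed.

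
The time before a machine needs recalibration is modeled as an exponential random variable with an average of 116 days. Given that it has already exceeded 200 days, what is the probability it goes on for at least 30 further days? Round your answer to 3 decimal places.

The rate is λ = 1/116 = 0.00862069 per day.
By the memoryless property, P(X > 200+30 | X > 200) = P(X > 30).
P(X > 30) = e^(−0.25862) ≈ 0.772.

0.772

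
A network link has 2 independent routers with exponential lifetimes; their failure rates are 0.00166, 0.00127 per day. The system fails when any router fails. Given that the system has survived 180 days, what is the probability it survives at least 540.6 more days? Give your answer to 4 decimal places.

0.2052

Time to first failure ~ Exp(Σλ) with Σλ = 0.00293.
By memorylessness, P(T > 180+540.6 | T > 180) = P(T > 540.6) = e^(−0.00293·540.6) ≈ 0.2052.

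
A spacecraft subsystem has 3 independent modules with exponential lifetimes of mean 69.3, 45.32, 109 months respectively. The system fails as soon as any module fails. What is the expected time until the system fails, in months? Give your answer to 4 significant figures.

21.90

The first failure time is exponential with rate Σλ_i = 1/69.3 + 1/45.32 + 1/109 = 0.0456696 per month.
E[min] = 1/Σλ = 1/0.0456696 = 21.8964 months.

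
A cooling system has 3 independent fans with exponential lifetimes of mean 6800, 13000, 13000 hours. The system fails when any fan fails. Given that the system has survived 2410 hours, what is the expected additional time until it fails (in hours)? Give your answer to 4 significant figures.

3323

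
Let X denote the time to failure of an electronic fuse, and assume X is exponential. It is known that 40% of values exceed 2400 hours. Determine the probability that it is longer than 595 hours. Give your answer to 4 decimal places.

e^(−λ·2400) = 0.40 ⇒ λ = −ln(0.40)/2400 = 0.000381788.
P(X > 595) = e^(−0.000381788·595) = e^(−0.22716) ≈ 0.7968.

0.7968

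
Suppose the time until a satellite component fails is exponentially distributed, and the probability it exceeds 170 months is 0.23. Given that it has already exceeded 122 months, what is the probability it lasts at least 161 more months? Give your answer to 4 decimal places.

From e^(−λ·170) = 0.23, λ = −ln(0.23)/170 = 0.00864515.
Memoryless: P(X > 122+161 | X > 122) = P(X > 161) = e^(−0.00864515·161) ≈ 0.2486.

0.2486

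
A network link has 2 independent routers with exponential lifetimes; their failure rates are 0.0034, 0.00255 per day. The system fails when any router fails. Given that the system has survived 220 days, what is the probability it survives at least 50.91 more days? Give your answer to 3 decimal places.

0.739

Time to first failure ~ Exp(Σλ) with Σλ = 0.00595.
By memorylessness, P(T > 220+50.91 | T > 220) = P(T > 50.91) = e^(−0.00595·50.91) ≈ 0.739.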